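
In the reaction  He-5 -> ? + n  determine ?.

Conserve mass number: 5 = A + 1, so A = 4.
Conserve atomic number: 2 = Z + 0, so Z = 2.
A = 4 and Z = 2 is He-4 — an alpha particle.

He-4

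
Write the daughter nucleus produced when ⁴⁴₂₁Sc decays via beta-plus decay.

Beta-plus decay: mass number changes by +0, atomic number by -1.
A: 44 = 44; Z: 21 − 1 = 20.
Z = 20 is calcium, so the daughter is ⁴⁴₂₀Ca.

Ca-44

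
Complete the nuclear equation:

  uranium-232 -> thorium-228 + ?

Conserve mass number: 232 = 228 + A, so A = 4.
Conserve atomic number: 92 = 90 + Z, so Z = 2.
A = 4 and Z = 2 is helium-4 — an alpha particle.

alpha particle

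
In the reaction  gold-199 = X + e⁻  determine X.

Conserve mass number: 199 = A + 0, so A = 199.
Conserve atomic number: 79 = Z − 1, so Z = 80.
Z = 80 is mercury, so the species is mercury-199.

Hg-199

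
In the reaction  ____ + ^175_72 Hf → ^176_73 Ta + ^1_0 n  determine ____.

deuteron

Conserve mass number: A + 175 = 176 + 1, so A = 2.
Conserve atomic number: Z + 72 = 73 + 0, so Z = 1.
A = 2 and Z = 1 is ^2_1 H — a deuteron.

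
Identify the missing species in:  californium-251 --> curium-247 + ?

Conserve mass number: 251 = 247 + A, so A = 4.
Conserve atomic number: 98 = 96 + Z, so Z = 2.
A = 4 and Z = 2 is helium-4 — an alpha particle.

alpha particle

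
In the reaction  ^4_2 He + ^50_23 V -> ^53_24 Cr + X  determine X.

Conserve mass number: 4 + 50 = 53 + A, so A = 1.
Conserve atomic number: 2 + 23 = 24 + Z, so Z = 1.
A = 1 and Z = 1 is ^1_1 H — a proton.

proton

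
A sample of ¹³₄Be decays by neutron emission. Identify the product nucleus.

Be-12

Neutron emission: mass number changes by -1, atomic number by +0.
A: 13 − 1 = 12; Z: 4 = 4.
Z = 4 is beryllium, so the daughter is ¹²₄Be.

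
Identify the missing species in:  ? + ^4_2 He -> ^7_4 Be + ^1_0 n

alpha particle

Conserve mass number: A + 4 = 7 + 1, so A = 4.
Conserve atomic number: Z + 2 = 4 + 0, so Z = 2.
A = 4 and Z = 2 is ^4_2 He — an alpha particle.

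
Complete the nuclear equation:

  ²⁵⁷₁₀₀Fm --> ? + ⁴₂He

Cf-253

Conserve mass number: 257 = A + 4, so A = 253.
Conserve atomic number: 100 = Z + 2, so Z = 98.
Z = 98 is californium, so the species is ²⁵³₉₈Cf.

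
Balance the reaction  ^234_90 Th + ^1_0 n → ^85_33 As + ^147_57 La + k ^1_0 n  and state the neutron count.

Conserve mass number: 235 = 85 + 147 + k, so k = 235 − 232 = 3.
Check atomic number: 90 = 33 + 57 + 0 = 90. ✓

3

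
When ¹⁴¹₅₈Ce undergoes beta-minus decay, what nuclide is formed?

Pr-141

Beta-minus decay: mass number changes by +0, atomic number by +1.
A: 141 = 141; Z: 58 + 1 = 59.
Z = 59 is praseodymium, so the daughter is ¹⁴¹₅₉Pr.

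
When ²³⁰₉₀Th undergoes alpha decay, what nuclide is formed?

Ra-226

Alpha decay: mass number changes by -4, atomic number by -2.
A: 230 − 4 = 226; Z: 90 − 2 = 88.
Z = 88 is radium, so the daughter is ²²⁶₈₈Ra.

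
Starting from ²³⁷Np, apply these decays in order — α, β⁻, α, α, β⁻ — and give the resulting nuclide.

Start: (A, Z) = (237, 93).
After α: (233, 91).
After β⁻: (233, 92).
After α: (229, 90).
After α: (225, 88).
After β⁻: (225, 89).
Z = 89 is actinium.

Ac-225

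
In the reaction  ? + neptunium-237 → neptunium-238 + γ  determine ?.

neutron

Conserve mass number: A + 237 = 238 + 0, so A = 1.
Conserve atomic number: Z + 93 = 93 + 0, so Z = 0.
A = 1 and Z = 0 is neutron — a neutron.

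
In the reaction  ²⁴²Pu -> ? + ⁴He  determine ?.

U-238

Conserve mass number: 242 = A + 4, so A = 238.
Conserve atomic number: 94 = Z + 2, so Z = 92.
Z = 92 is uranium, so the species is ²³⁸U.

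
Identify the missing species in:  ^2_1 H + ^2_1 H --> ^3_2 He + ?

neutron

Conserve mass number: 2 + 2 = 3 + A, so A = 1.
Conserve atomic number: 1 + 1 = 2 + Z, so Z = 0.
A = 1 and Z = 0 is ^1_0 n — a neutron.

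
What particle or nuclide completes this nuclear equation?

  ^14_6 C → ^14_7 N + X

Conserve mass number: 14 = 14 + A, so A = 0.
Conserve atomic number: 6 = 7 + Z, so Z = -1.
A = 0 and Z = -1 is ^0_-1 e — a beta-minus particle.

beta-minus particle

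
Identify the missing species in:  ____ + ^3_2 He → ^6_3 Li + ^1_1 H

Conserve mass number: A + 3 = 6 + 1, so A = 4.
Conserve atomic number: Z + 2 = 3 + 1, so Z = 2.
A = 4 and Z = 2 is ^4_2 He — an alpha particle.

alpha particle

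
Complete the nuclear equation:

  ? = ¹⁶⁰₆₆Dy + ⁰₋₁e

Tb-160

Conserve mass number: A = 160 + 0, so A = 160.
Conserve atomic number: Z = 66 − 1, so Z = 65.
Z = 65 is terbium, so the species is ¹⁶⁰₆₅Tb.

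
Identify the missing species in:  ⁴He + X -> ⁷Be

He-3

Conserve mass number: 4 + A = 7, so A = 3.
Conserve atomic number: 2 + Z = 4, so Z = 2.
Z = 2 is helium, so the species is ³He.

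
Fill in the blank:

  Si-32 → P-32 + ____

Conserve mass number: 32 = 32 + A, so A = 0.
Conserve atomic number: 14 = 15 + Z, so Z = -1.
A = 0 and Z = -1 is e⁻ — a beta-minus particle.

beta-minus particle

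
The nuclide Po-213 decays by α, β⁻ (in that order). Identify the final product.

Bi-209

Start: (A, Z) = (213, 84).
After α: (209, 82).
After β⁻: (209, 83).
Z = 83 is bismuth.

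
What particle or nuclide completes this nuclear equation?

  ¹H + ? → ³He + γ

Conserve mass number: 1 + A = 3 + 0, so A = 2.
Conserve atomic number: 1 + Z = 2 + 0, so Z = 1.
A = 2 and Z = 1 is ²H — a deuteron.

deuteron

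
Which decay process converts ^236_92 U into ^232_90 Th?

alpha decay

ΔA = 232 − 236 = -4; ΔZ = 90 − 92 = -2.
A drops by 4 and Z drops by 2 — the signature of alpha emission.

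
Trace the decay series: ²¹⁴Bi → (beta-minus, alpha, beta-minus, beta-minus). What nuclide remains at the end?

Start: (A, Z) = (214, 83).
After β⁻: (214, 84).
After α: (210, 82).
After β⁻: (210, 83).
After β⁻: (210, 84).
Z = 84 is polonium.

Po-210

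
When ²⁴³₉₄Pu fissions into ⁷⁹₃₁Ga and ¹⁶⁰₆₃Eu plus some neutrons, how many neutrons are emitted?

Conserve mass number: 243 = 79 + 160 + k, so k = 243 − 239 = 4.
Check atomic number: 94 = 31 + 63 + 0 = 94. ✓

4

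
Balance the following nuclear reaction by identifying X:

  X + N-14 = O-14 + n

proton

Conserve mass number: A + 14 = 14 + 1, so A = 1.
Conserve atomic number: Z + 7 = 8 + 0, so Z = 1.
A = 1 and Z = 1 is H-1 — a proton.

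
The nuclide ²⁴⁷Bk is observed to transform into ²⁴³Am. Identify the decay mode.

alpha decay

ΔA = 243 − 247 = -4; ΔZ = 95 − 97 = -2.
A drops by 4 and Z drops by 2 — the signature of alpha emission.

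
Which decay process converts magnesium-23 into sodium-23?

beta-plus decay or electron capture

ΔA = 23 − 23 = 0; ΔZ = 11 − 12 = -1.
A is unchanged and Z drops by 1 — a proton has become a neutron (β⁺ emission or electron capture).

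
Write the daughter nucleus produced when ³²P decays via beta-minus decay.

S-32

Beta-minus decay: mass number changes by +0, atomic number by +1.
A: 32 = 32; Z: 15 + 1 = 16.
Z = 16 is sulfur, so the daughter is ³²S.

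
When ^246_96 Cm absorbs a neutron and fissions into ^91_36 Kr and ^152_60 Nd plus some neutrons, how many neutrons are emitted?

4

Conserve mass number: 247 = 91 + 152 + k, so k = 247 − 243 = 4.
Check atomic number: 96 = 36 + 60 + 0 = 96. ✓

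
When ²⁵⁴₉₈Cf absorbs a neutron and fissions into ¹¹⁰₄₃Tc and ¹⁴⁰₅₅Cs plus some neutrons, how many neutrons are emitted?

5

Conserve mass number: 255 = 110 + 140 + k, so k = 255 − 250 = 5.
Check atomic number: 98 = 43 + 55 + 0 = 98. ✓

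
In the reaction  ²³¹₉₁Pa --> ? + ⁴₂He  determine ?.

Ac-227

Conserve mass number: 231 = A + 4, so A = 227.
Conserve atomic number: 91 = Z + 2, so Z = 89.
Z = 89 is actinium, so the species is ²²⁷₈₉Ac.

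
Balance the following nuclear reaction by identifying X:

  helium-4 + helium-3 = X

Conserve mass number: 4 + 3 = A, so A = 7.
Conserve atomic number: 2 + 2 = Z, so Z = 4.
Z = 4 is beryllium, so the species is beryllium-7.

Be-7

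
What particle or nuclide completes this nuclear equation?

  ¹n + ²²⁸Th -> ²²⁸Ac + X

proton

Conserve mass number: 1 + 228 = 228 + A, so A = 1.
Conserve atomic number: 0 + 90 = 89 + Z, so Z = 1.
A = 1 and Z = 1 is ¹H — a proton.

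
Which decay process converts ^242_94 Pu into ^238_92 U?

alpha decay

ΔA = 238 − 242 = -4; ΔZ = 92 − 94 = -2.
A drops by 4 and Z drops by 2 — the signature of alpha emission.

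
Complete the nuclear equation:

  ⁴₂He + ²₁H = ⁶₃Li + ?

gamma ray

Conserve mass number: 4 + 2 = 6 + A, so A = 0.
Conserve atomic number: 2 + 1 = 3 + Z, so Z = 0.
A = 0 and Z = 0 is ⁰₀γ — a gamma ray.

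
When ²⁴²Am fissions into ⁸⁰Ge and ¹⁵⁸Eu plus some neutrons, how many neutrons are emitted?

Conserve mass number: 242 = 80 + 158 + k, so k = 242 − 238 = 4.
Check atomic number: 95 = 32 + 63 + 0 = 95. ✓

4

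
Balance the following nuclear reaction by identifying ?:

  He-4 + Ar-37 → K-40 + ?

proton

Conserve mass number: 4 + 37 = 40 + A, so A = 1.
Conserve atomic number: 2 + 18 = 19 + Z, so Z = 1.
A = 1 and Z = 1 is H-1 — a proton.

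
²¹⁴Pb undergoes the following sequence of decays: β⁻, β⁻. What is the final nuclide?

Po-214

Start: (A, Z) = (214, 82).
After β⁻: (214, 83).
After β⁻: (214, 84).
Z = 84 is polonium.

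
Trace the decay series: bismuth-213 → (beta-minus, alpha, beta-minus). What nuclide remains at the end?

Bi-209

Start: (A, Z) = (213, 83).
After β⁻: (213, 84).
After α: (209, 82).
After β⁻: (209, 83).
Z = 83 is bismuth.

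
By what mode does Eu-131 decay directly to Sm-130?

ΔA = 130 − 131 = -1; ΔZ = 62 − 63 = -1.
A drops by 1 and Z drops by 1 — a proton was emitted.

proton emission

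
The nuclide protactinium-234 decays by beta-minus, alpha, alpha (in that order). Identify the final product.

Ra-226

Start: (A, Z) = (234, 91).
After β⁻: (234, 92).
After α: (230, 90).
After α: (226, 88).
Z = 88 is radium.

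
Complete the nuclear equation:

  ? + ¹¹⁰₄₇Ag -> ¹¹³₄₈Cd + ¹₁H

Conserve mass number: A + 110 = 113 + 1, so A = 4.
Conserve atomic number: Z + 47 = 48 + 1, so Z = 2.
A = 4 and Z = 2 is ⁴₂He — an alpha particle.

alpha particle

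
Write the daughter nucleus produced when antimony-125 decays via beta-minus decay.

Beta-minus decay: mass number changes by +0, atomic number by +1.
A: 125 = 125; Z: 51 + 1 = 52.
Z = 52 is tellurium, so the daughter is tellurium-125.

Te-125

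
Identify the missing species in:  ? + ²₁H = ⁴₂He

Conserve mass number: A + 2 = 4, so A = 2.
Conserve atomic number: Z + 1 = 2, so Z = 1.
A = 2 and Z = 1 is ²₁H — a deuteron.

deuteron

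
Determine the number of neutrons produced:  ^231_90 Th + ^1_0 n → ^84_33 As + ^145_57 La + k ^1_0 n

Conserve mass number: 232 = 84 + 145 + k, so k = 232 − 229 = 3.
Check atomic number: 90 = 33 + 57 + 0 = 90. ✓

3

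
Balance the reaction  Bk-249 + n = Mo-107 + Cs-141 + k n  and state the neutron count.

2

Conserve mass number: 250 = 107 + 141 + k, so k = 250 − 248 = 2.
Check atomic number: 97 = 42 + 55 + 0 = 97. ✓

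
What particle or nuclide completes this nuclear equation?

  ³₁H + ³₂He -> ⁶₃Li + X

Conserve mass number: 3 + 3 = 6 + A, so A = 0.
Conserve atomic number: 1 + 2 = 3 + Z, so Z = 0.
A = 0 and Z = 0 is ⁰₀γ — a gamma ray.

gamma ray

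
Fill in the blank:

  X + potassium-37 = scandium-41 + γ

alpha particle

Conserve mass number: A + 37 = 41 + 0, so A = 4.
Conserve atomic number: Z + 19 = 21 + 0, so Z = 2.
A = 4 and Z = 2 is helium-4 — an alpha particle.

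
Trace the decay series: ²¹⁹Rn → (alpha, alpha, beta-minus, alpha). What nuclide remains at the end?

Tl-207

Start: (A, Z) = (219, 86).
After α: (215, 84).
After α: (211, 82).
After β⁻: (211, 83).
After α: (207, 81).
Z = 81 is thallium.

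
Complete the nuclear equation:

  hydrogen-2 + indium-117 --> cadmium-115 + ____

Conserve mass number: 2 + 117 = 115 + A, so A = 4.
Conserve atomic number: 1 + 49 = 48 + Z, so Z = 2.
A = 4 and Z = 2 is helium-4 — an alpha particle.

alpha particle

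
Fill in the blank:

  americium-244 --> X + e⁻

Conserve mass number: 244 = A + 0, so A = 244.
Conserve atomic number: 95 = Z − 1, so Z = 96.
Z = 96 is curium, so the species is curium-244.

Cm-244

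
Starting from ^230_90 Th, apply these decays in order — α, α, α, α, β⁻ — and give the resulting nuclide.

Bi-214

Start: (A, Z) = (230, 90).
After α: (226, 88).
After α: (222, 86).
After α: (218, 84).
After α: (214, 82).
After β⁻: (214, 83).
Z = 83 is bismuth.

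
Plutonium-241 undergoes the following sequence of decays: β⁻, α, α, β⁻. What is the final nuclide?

U-233

Start: (A, Z) = (241, 94).
After β⁻: (241, 95).
After α: (237, 93).
After α: (233, 91).
After β⁻: (233, 92).
Z = 92 is uranium.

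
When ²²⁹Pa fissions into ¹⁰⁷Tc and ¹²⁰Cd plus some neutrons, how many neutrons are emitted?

2

Conserve mass number: 229 = 107 + 120 + k, so k = 229 − 227 = 2.
Check atomic number: 91 = 43 + 48 + 0 = 91. ✓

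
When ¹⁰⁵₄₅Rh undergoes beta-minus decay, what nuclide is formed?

Pd-105

Beta-minus decay: mass number changes by +0, atomic number by +1.
A: 105 = 105; Z: 45 + 1 = 46.
Z = 46 is palladium, so the daughter is ¹⁰⁵₄₆Pd.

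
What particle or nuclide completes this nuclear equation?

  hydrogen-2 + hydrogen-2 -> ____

He-4

Conserve mass number: 2 + 2 = A, so A = 4.
Conserve atomic number: 1 + 1 = Z, so Z = 2.
A = 4 and Z = 2 is helium-4 — an alpha particle.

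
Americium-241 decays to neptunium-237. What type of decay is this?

ΔA = 237 − 241 = -4; ΔZ = 93 − 95 = -2.
A drops by 4 and Z drops by 2 — the signature of alpha emission.

alpha decay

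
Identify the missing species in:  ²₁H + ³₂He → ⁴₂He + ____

Conserve mass number: 2 + 3 = 4 + A, so A = 1.
Conserve atomic number: 1 + 2 = 2 + Z, so Z = 1.
A = 1 and Z = 1 is ¹₁H — a proton.

proton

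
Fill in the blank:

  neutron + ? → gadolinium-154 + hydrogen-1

Conserve mass number: 1 + A = 154 + 1, so A = 154.
Conserve atomic number: 0 + Z = 64 + 1, so Z = 65.
Z = 65 is terbium, so the species is terbium-154.

Tb-154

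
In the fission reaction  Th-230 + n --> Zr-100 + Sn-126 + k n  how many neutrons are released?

5

Conserve mass number: 231 = 100 + 126 + k, so k = 231 − 226 = 5.
Check atomic number: 90 = 40 + 50 + 0 = 90. ✓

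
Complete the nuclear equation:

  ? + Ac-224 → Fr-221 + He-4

Conserve mass number: A + 224 = 221 + 4, so A = 1.
Conserve atomic number: Z + 89 = 87 + 2, so Z = 0.
A = 1 and Z = 0 is n — a neutron.

neutron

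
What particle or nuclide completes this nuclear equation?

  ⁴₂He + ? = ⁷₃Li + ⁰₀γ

Conserve mass number: 4 + A = 7 + 0, so A = 3.
Conserve atomic number: 2 + Z = 3 + 0, so Z = 1.
A = 3 and Z = 1 is ³₁H — a triton.

triton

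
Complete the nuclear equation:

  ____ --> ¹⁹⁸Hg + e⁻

Conserve mass number: A = 198 + 0, so A = 198.
Conserve atomic number: Z = 80 − 1, so Z = 79.
Z = 79 is gold, so the species is ¹⁹⁸Au.

Au-198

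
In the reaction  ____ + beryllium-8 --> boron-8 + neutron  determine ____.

proton

Conserve mass number: A + 8 = 8 + 1, so A = 1.
Conserve atomic number: Z + 4 = 5 + 0, so Z = 1.
A = 1 and Z = 1 is hydrogen-1 — a proton.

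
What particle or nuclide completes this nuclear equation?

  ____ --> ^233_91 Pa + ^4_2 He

Conserve mass number: A = 233 + 4, so A = 237.
Conserve atomic number: Z = 91 + 2, so Z = 93.
Z = 93 is neptunium, so the species is ^237_93 Np.

Np-237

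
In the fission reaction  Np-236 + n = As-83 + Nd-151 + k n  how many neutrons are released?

Conserve mass number: 237 = 83 + 151 + k, so k = 237 − 234 = 3.
Check atomic number: 93 = 33 + 60 + 0 = 93. ✓

3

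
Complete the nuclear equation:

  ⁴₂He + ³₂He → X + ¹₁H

Conserve mass number: 4 + 3 = A + 1, so A = 6.
Conserve atomic number: 2 + 2 = Z + 1, so Z = 3.
Z = 3 is lithium, so the species is ⁶₃Li.

Li-6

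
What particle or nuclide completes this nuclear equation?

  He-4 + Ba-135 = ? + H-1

Conserve mass number: 4 + 135 = A + 1, so A = 138.
Conserve atomic number: 2 + 56 = Z + 1, so Z = 57.
Z = 57 is lanthanum, so the species is La-138.

La-138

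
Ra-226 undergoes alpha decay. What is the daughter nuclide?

Rn-222

Alpha decay: mass number changes by -4, atomic number by -2.
A: 226 − 4 = 222; Z: 88 − 2 = 86.
Z = 86 is radon, so the daughter is Rn-222.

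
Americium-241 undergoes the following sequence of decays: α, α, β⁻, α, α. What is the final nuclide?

Start: (A, Z) = (241, 95).
After α: (237, 93).
After α: (233, 91).
After β⁻: (233, 92).
After α: (229, 90).
After α: (225, 88).
Z = 88 is radium.

Ra-225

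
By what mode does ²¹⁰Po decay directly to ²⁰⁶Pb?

alpha decay

ΔA = 206 − 210 = -4; ΔZ = 82 − 84 = -2.
A drops by 4 and Z drops by 2 — the signature of alpha emission.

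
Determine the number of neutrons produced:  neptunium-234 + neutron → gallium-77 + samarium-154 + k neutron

Conserve mass number: 235 = 77 + 154 + k, so k = 235 − 231 = 4.
Check atomic number: 93 = 31 + 62 + 0 = 93. ✓

4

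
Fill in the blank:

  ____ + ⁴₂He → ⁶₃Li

deuteron

Conserve mass number: A + 4 = 6, so A = 2.
Conserve atomic number: Z + 2 = 3, so Z = 1.
A = 2 and Z = 1 is ²₁H — a deuteron.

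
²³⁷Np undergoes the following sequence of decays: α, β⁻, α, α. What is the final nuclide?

Start: (A, Z) = (237, 93).
After α: (233, 91).
After β⁻: (233, 92).
After α: (229, 90).
After α: (225, 88).
Z = 88 is radium.

Ra-225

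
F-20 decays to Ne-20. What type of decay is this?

ΔA = 20 − 20 = 0; ΔZ = 10 − 9 = +1.
A is unchanged and Z rises by 1 — a neutron has become a proton (β⁻ decay).

beta-minus decay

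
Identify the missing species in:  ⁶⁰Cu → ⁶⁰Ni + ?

Conserve mass number: 60 = 60 + A, so A = 0.
Conserve atomic number: 29 = 28 + Z, so Z = 1.
A = 0 and Z = 1 is e⁺ — a positron.

positron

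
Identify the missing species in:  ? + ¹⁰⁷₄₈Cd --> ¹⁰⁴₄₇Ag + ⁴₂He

proton

Conserve mass number: A + 107 = 104 + 4, so A = 1.
Conserve atomic number: Z + 48 = 47 + 2, so Z = 1.
A = 1 and Z = 1 is ¹₁H — a proton.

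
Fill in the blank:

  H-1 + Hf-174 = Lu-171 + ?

Conserve mass number: 1 + 174 = 171 + A, so A = 4.
Conserve atomic number: 1 + 72 = 71 + Z, so Z = 2.
A = 4 and Z = 2 is He-4 — an alpha particle.

alpha particle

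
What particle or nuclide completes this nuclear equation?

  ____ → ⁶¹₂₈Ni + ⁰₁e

Conserve mass number: A = 61 + 0, so A = 61.
Conserve atomic number: Z = 28 + 1, so Z = 29.
Z = 29 is copper, so the species is ⁶¹₂₉Cu.

Cu-61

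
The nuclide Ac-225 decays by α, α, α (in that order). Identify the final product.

Bi-213

Start: (A, Z) = (225, 89).
After α: (221, 87).
After α: (217, 85).
After α: (213, 83).
Z = 83 is bismuth.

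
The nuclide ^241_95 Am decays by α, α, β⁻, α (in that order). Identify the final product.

Th-229

Start: (A, Z) = (241, 95).
After α: (237, 93).
After α: (233, 91).
After β⁻: (233, 92).
After α: (229, 90).
Z = 90 is thorium.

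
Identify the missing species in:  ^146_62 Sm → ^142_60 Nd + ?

Conserve mass number: 146 = 142 + A, so A = 4.
Conserve atomic number: 62 = 60 + Z, so Z = 2.
A = 4 and Z = 2 is ^4_2 He — an alpha particle.

alpha particle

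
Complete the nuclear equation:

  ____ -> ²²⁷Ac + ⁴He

Pa-231

Conserve mass number: A = 227 + 4, so A = 231.
Conserve atomic number: Z = 89 + 2, so Z = 91.
Z = 91 is protactinium, so the species is ²³¹Pa.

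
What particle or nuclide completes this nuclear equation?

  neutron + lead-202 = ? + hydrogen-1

Conserve mass number: 1 + 202 = A + 1, so A = 202.
Conserve atomic number: 0 + 82 = Z + 1, so Z = 81.
Z = 81 is thallium, so the species is thallium-202.

Tl-202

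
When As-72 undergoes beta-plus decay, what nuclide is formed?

Beta-plus decay: mass number changes by +0, atomic number by -1.
A: 72 = 72; Z: 33 − 1 = 32.
Z = 32 is germanium, so the daughter is Ge-72.

Ge-72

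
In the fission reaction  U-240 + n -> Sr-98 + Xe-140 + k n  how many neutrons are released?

3

Conserve mass number: 241 = 98 + 140 + k, so k = 241 − 238 = 3.
Check atomic number: 92 = 38 + 54 + 0 = 92. ✓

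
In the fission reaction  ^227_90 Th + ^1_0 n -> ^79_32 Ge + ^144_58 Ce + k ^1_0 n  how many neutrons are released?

5

Conserve mass number: 228 = 79 + 144 + k, so k = 228 − 223 = 5.
Check atomic number: 90 = 32 + 58 + 0 = 90. ✓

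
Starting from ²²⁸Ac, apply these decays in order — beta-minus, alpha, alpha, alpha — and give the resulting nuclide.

Start: (A, Z) = (228, 89).
After β⁻: (228, 90).
After α: (224, 88).
After α: (220, 86).
After α: (216, 84).
Z = 84 is polonium.

Po-216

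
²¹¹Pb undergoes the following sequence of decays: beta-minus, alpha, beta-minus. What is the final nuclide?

Pb-207

Start: (A, Z) = (211, 82).
After β⁻: (211, 83).
After α: (207, 81).
After β⁻: (207, 82).
Z = 82 is lead.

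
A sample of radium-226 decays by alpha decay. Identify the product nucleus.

Rn-222

Alpha decay: mass number changes by -4, atomic number by -2.
A: 226 − 4 = 222; Z: 88 − 2 = 86.
Z = 86 is radon, so the daughter is radon-222.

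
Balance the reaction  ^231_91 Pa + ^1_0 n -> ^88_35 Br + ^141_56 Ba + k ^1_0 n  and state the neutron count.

Conserve mass number: 232 = 88 + 141 + k, so k = 232 − 229 = 3.
Check atomic number: 91 = 35 + 56 + 0 = 91. ✓

3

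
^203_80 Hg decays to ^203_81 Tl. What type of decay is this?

ΔA = 203 − 203 = 0; ΔZ = 81 − 80 = +1.
A is unchanged and Z rises by 1 — a neutron has become a proton (β⁻ decay).

beta-minus decay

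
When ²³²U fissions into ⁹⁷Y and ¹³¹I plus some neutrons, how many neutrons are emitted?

4

Conserve mass number: 232 = 97 + 131 + k, so k = 232 − 228 = 4.
Check atomic number: 92 = 39 + 53 + 0 = 92. ✓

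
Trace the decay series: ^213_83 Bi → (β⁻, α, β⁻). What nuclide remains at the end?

Bi-209

Start: (A, Z) = (213, 83).
After β⁻: (213, 84).
After α: (209, 82).
After β⁻: (209, 83).
Z = 83 is bismuth.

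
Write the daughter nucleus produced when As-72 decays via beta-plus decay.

Ge-72

Beta-plus decay: mass number changes by +0, atomic number by -1.
A: 72 = 72; Z: 33 − 1 = 32.
Z = 32 is germanium, so the daughter is Ge-72.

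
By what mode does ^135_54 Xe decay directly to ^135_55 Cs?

ΔA = 135 − 135 = 0; ΔZ = 55 − 54 = +1.
A is unchanged and Z rises by 1 — a neutron has become a proton (β⁻ decay).

beta-minus decay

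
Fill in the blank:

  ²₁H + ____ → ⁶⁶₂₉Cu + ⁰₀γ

Conserve mass number: 2 + A = 66 + 0, so A = 64.
Conserve atomic number: 1 + Z = 29 + 0, so Z = 28.
Z = 28 is nickel, so the species is ⁶⁴₂₈Ni.

Ni-64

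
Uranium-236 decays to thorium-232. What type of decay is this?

alpha decay

ΔA = 232 − 236 = -4; ΔZ = 90 − 92 = -2.
A drops by 4 and Z drops by 2 — the signature of alpha emission.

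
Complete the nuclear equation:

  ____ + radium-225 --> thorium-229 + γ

alpha particle

Conserve mass number: A + 225 = 229 + 0, so A = 4.
Conserve atomic number: Z + 88 = 90 + 0, so Z = 2.
A = 4 and Z = 2 is helium-4 — an alpha particle.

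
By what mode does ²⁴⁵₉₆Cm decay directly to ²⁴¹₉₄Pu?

ΔA = 241 − 245 = -4; ΔZ = 94 − 96 = -2.
A drops by 4 and Z drops by 2 — the signature of alpha emission.

alpha decay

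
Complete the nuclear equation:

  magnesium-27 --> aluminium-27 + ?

beta-minus particle

Conserve mass number: 27 = 27 + A, so A = 0.
Conserve atomic number: 12 = 13 + Z, so Z = -1.
A = 0 and Z = -1 is e⁻ — a beta-minus particle.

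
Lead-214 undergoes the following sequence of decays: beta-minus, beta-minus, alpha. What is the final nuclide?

Start: (A, Z) = (214, 82).
After β⁻: (214, 83).
After β⁻: (214, 84).
After α: (210, 82).
Z = 82 is lead.

Pb-210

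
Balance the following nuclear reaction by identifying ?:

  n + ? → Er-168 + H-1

Tm-168

Conserve mass number: 1 + A = 168 + 1, so A = 168.
Conserve atomic number: 0 + Z = 68 + 1, so Z = 69.
Z = 69 is thulium, so the species is Tm-168.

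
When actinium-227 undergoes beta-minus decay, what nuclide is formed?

Th-227

Beta-minus decay: mass number changes by +0, atomic number by +1.
A: 227 = 227; Z: 89 + 1 = 90.
Z = 90 is thorium, so the daughter is thorium-227.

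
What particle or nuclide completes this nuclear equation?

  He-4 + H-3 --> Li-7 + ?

gamma ray

Conserve mass number: 4 + 3 = 7 + A, so A = 0.
Conserve atomic number: 2 + 1 = 3 + Z, so Z = 0.
A = 0 and Z = 0 is γ — a gamma ray.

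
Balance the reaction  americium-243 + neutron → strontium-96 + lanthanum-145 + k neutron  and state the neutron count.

Conserve mass number: 244 = 96 + 145 + k, so k = 244 − 241 = 3.
Check atomic number: 95 = 38 + 57 + 0 = 95. ✓

3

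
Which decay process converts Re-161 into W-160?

ΔA = 160 − 161 = -1; ΔZ = 74 − 75 = -1.
A drops by 1 and Z drops by 1 — a proton was emitted.

proton emission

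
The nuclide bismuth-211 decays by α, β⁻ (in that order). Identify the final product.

Pb-207

Start: (A, Z) = (211, 83).
After α: (207, 81).
After β⁻: (207, 82).
Z = 82 is lead.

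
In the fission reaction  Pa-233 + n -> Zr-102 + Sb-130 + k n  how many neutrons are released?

Conserve mass number: 234 = 102 + 130 + k, so k = 234 − 232 = 2.
Check atomic number: 91 = 40 + 51 + 0 = 91. ✓

2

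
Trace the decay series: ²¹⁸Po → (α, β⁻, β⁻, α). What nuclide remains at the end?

Start: (A, Z) = (218, 84).
After α: (214, 82).
After β⁻: (214, 83).
After β⁻: (214, 84).
After α: (210, 82).
Z = 82 is lead.

Pb-210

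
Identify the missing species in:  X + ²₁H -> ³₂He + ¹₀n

Conserve mass number: A + 2 = 3 + 1, so A = 2.
Conserve atomic number: Z + 1 = 2 + 0, so Z = 1.
A = 2 and Z = 1 is ²₁H — a deuteron.

deuteron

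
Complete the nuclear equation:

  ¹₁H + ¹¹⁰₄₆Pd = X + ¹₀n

Ag-110

Conserve mass number: 1 + 110 = A + 1, so A = 110.
Conserve atomic number: 1 + 46 = Z + 0, so Z = 47.
Z = 47 is silver, so the species is ¹¹⁰₄₇Ag.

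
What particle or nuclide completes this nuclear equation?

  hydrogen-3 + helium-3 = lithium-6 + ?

gamma ray

Conserve mass number: 3 + 3 = 6 + A, so A = 0.
Conserve atomic number: 1 + 2 = 3 + Z, so Z = 0.
A = 0 and Z = 0 is γ — a gamma ray.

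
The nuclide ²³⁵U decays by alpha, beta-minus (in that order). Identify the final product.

Pa-231

Start: (A, Z) = (235, 92).
After α: (231, 90).
After β⁻: (231, 91).
Z = 91 is protactinium.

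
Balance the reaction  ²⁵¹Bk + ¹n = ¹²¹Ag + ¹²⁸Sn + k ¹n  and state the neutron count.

3

Conserve mass number: 252 = 121 + 128 + k, so k = 252 − 249 = 3.
Check atomic number: 97 = 47 + 50 + 0 = 97. ✓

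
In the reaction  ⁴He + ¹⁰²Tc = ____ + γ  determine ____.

Conserve mass number: 4 + 102 = A + 0, so A = 106.
Conserve atomic number: 2 + 43 = Z + 0, so Z = 45.
Z = 45 is rhodium, so the species is ¹⁰⁶Rh.

Rh-106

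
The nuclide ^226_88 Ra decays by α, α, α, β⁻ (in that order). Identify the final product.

Start: (A, Z) = (226, 88).
After α: (222, 86).
After α: (218, 84).
After α: (214, 82).
After β⁻: (214, 83).
Z = 83 is bismuth.

Bi-214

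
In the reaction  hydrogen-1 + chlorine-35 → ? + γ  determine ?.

Ar-36

Conserve mass number: 1 + 35 = A + 0, so A = 36.
Conserve atomic number: 1 + 17 = Z + 0, so Z = 18.
Z = 18 is argon, so the species is argon-36.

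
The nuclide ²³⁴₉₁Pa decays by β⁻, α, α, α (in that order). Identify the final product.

Rn-222

Start: (A, Z) = (234, 91).
After β⁻: (234, 92).
After α: (230, 90).
After α: (226, 88).
After α: (222, 86).
Z = 86 is radon.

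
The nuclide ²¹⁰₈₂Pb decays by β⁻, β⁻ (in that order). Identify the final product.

Start: (A, Z) = (210, 82).
After β⁻: (210, 83).
After β⁻: (210, 84).
Z = 84 is polonium.

Po-210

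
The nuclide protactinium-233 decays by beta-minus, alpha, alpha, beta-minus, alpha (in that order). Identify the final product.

Start: (A, Z) = (233, 91).
After β⁻: (233, 92).
After α: (229, 90).
After α: (225, 88).
After β⁻: (225, 89).
After α: (221, 87).
Z = 87 is francium.

Fr-221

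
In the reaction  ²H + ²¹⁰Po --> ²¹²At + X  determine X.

gamma ray

Conserve mass number: 2 + 210 = 212 + A, so A = 0.
Conserve atomic number: 1 + 84 = 85 + Z, so Z = 0.
A = 0 and Z = 0 is γ — a gamma ray.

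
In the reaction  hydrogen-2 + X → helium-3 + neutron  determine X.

deuteron

Conserve mass number: 2 + A = 3 + 1, so A = 2.
Conserve atomic number: 1 + Z = 2 + 0, so Z = 1.
A = 2 and Z = 1 is hydrogen-2 — a deuteron.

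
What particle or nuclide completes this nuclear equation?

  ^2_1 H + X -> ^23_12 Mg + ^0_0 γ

Conserve mass number: 2 + A = 23 + 0, so A = 21.
Conserve atomic number: 1 + Z = 12 + 0, so Z = 11.
Z = 11 is sodium, so the species is ^21_11 Na.

Na-21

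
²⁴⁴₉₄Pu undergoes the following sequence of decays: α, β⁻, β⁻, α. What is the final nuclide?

U-236

Start: (A, Z) = (244, 94).
After α: (240, 92).
After β⁻: (240, 93).
After β⁻: (240, 94).
After α: (236, 92).
Z = 92 is uranium.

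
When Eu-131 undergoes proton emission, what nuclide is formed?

Proton emission: mass number changes by -1, atomic number by -1.
A: 131 − 1 = 130; Z: 63 − 1 = 62.
Z = 62 is samarium, so the daughter is Sm-130.

Sm-130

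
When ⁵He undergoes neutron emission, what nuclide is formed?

He-4

Neutron emission: mass number changes by -1, atomic number by +0.
A: 5 − 1 = 4; Z: 2 = 2.
Z = 2 is helium, so the daughter is ⁴He.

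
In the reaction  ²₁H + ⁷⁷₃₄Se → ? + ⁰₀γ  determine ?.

Br-79

Conserve mass number: 2 + 77 = A + 0, so A = 79.
Conserve atomic number: 1 + 34 = Z + 0, so Z = 35.
Z = 35 is bromine, so the species is ⁷⁹₃₅Br.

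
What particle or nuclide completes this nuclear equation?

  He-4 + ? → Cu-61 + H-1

Ni-58

Conserve mass number: 4 + A = 61 + 1, so A = 58.
Conserve atomic number: 2 + Z = 29 + 1, so Z = 28.
Z = 28 is nickel, so the species is Ni-58.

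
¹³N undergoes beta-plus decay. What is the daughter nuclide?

C-13

Beta-plus decay: mass number changes by +0, atomic number by -1.
A: 13 = 13; Z: 7 − 1 = 6.
Z = 6 is carbon, so the daughter is ¹³C.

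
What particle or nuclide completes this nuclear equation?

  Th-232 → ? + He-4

Conserve mass number: 232 = A + 4, so A = 228.
Conserve atomic number: 90 = Z + 2, so Z = 88.
Z = 88 is radium, so the species is Ra-228.

Ra-228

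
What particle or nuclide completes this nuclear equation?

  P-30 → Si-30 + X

Conserve mass number: 30 = 30 + A, so A = 0.
Conserve atomic number: 15 = 14 + Z, so Z = 1.
A = 0 and Z = 1 is e⁺ — a positron.

positron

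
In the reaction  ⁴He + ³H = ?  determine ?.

Conserve mass number: 4 + 3 = A, so A = 7.
Conserve atomic number: 2 + 1 = Z, so Z = 3.
Z = 3 is lithium, so the species is ⁷Li.

Li-7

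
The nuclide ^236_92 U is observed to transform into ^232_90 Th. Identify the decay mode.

ΔA = 232 − 236 = -4; ΔZ = 90 − 92 = -2.
A drops by 4 and Z drops by 2 — the signature of alpha emission.

alpha decay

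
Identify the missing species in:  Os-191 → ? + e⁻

Ir-191

Conserve mass number: 191 = A + 0, so A = 191.
Conserve atomic number: 76 = Z − 1, so Z = 77.
Z = 77 is iridium, so the species is Ir-191.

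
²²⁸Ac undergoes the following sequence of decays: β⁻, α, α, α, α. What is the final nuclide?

Start: (A, Z) = (228, 89).
After β⁻: (228, 90).
After α: (224, 88).
After α: (220, 86).
After α: (216, 84).
After α: (212, 82).
Z = 82 is lead.

Pb-212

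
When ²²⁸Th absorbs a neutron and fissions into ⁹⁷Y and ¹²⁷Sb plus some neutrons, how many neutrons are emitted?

5

Conserve mass number: 229 = 97 + 127 + k, so k = 229 − 224 = 5.
Check atomic number: 90 = 39 + 51 + 0 = 90. ✓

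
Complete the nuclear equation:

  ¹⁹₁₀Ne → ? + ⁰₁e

F-19

Conserve mass number: 19 = A + 0, so A = 19.
Conserve atomic number: 10 = Z + 1, so Z = 9.
Z = 9 is fluorine, so the species is ¹⁹₉F.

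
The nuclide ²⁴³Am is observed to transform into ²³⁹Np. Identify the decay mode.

alpha decay

ΔA = 239 − 243 = -4; ΔZ = 93 − 95 = -2.
A drops by 4 and Z drops by 2 — the signature of alpha emission.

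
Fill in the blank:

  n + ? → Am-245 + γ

Conserve mass number: 1 + A = 245 + 0, so A = 244.
Conserve atomic number: 0 + Z = 95 + 0, so Z = 95.
Z = 95 is americium, so the species is Am-244.

Am-244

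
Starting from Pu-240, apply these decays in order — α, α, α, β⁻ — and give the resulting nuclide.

Start: (A, Z) = (240, 94).
After α: (236, 92).
After α: (232, 90).
After α: (228, 88).
After β⁻: (228, 89).
Z = 89 is actinium.

Ac-228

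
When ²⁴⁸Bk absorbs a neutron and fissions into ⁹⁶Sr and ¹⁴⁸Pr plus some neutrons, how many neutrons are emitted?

Conserve mass number: 249 = 96 + 148 + k, so k = 249 − 244 = 5.
Check atomic number: 97 = 38 + 59 + 0 = 97. ✓

5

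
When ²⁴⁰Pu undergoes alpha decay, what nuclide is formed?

U-236

Alpha decay: mass number changes by -4, atomic number by -2.
A: 240 − 4 = 236; Z: 94 − 2 = 92.
Z = 92 is uranium, so the daughter is ²³⁶U.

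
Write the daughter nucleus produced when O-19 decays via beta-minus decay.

F-19

Beta-minus decay: mass number changes by +0, atomic number by +1.
A: 19 = 19; Z: 8 + 1 = 9.
Z = 9 is fluorine, so the daughter is F-19.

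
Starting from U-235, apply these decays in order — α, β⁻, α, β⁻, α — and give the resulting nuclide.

Start: (A, Z) = (235, 92).
After α: (231, 90).
After β⁻: (231, 91).
After α: (227, 89).
After β⁻: (227, 90).
After α: (223, 88).
Z = 88 is radium.

Ra-223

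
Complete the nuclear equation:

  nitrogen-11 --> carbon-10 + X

proton

Conserve mass number: 11 = 10 + A, so A = 1.
Conserve atomic number: 7 = 6 + Z, so Z = 1.
A = 1 and Z = 1 is hydrogen-1 — a proton.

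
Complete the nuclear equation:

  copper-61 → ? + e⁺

Ni-61

Conserve mass number: 61 = A + 0, so A = 61.
Conserve atomic number: 29 = Z + 1, so Z = 28.
Z = 28 is nickel, so the species is nickel-61.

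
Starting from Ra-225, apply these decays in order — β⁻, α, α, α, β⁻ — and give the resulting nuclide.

Po-213

Start: (A, Z) = (225, 88).
After β⁻: (225, 89).
After α: (221, 87).
After α: (217, 85).
After α: (213, 83).
After β⁻: (213, 84).
Z = 84 is polonium.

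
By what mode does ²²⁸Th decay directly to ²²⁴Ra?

ΔA = 224 − 228 = -4; ΔZ = 88 − 90 = -2.
A drops by 4 and Z drops by 2 — the signature of alpha emission.

alpha decay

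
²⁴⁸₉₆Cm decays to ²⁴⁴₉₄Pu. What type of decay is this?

ΔA = 244 − 248 = -4; ΔZ = 94 − 96 = -2.
A drops by 4 and Z drops by 2 — the signature of alpha emission.

alpha decay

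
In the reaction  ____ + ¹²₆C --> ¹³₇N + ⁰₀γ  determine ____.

proton

Conserve mass number: A + 12 = 13 + 0, so A = 1.
Conserve atomic number: Z + 6 = 7 + 0, so Z = 1.
A = 1 and Z = 1 is ¹₁H — a proton.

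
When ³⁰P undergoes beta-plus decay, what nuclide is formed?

Beta-plus decay: mass number changes by +0, atomic number by -1.
A: 30 = 30; Z: 15 − 1 = 14.
Z = 14 is silicon, so the daughter is ³⁰Si.

Si-30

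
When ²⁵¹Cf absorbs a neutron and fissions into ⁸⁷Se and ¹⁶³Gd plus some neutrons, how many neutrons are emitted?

Conserve mass number: 252 = 87 + 163 + k, so k = 252 − 250 = 2.
Check atomic number: 98 = 34 + 64 + 0 = 98. ✓

2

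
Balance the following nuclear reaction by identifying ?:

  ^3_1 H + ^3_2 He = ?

Li-6

Conserve mass number: 3 + 3 = A, so A = 6.
Conserve atomic number: 1 + 2 = Z, so Z = 3.
Z = 3 is lithium, so the species is ^6_3 Li.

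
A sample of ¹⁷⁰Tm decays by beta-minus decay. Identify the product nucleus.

Yb-170

Beta-minus decay: mass number changes by +0, atomic number by +1.
A: 170 = 170; Z: 69 + 1 = 70.
Z = 70 is ytterbium, so the daughter is ¹⁷⁰Yb.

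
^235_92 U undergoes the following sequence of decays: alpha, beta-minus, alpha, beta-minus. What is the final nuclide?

Start: (A, Z) = (235, 92).
After α: (231, 90).
After β⁻: (231, 91).
After α: (227, 89).
After β⁻: (227, 90).
Z = 90 is thorium.

Th-227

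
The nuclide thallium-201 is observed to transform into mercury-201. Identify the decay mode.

ΔA = 201 − 201 = 0; ΔZ = 80 − 81 = -1.
A is unchanged and Z drops by 1 — a proton has become a neutron (β⁺ emission or electron capture).

beta-plus decay or electron capture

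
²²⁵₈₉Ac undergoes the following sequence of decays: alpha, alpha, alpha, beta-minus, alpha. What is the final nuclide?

Start: (A, Z) = (225, 89).
After α: (221, 87).
After α: (217, 85).
After α: (213, 83).
After β⁻: (213, 84).
After α: (209, 82).
Z = 82 is lead.

Pb-209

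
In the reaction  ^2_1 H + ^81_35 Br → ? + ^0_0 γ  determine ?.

Conserve mass number: 2 + 81 = A + 0, so A = 83.
Conserve atomic number: 1 + 35 = Z + 0, so Z = 36.
Z = 36 is krypton, so the species is ^83_36 Kr.

Kr-83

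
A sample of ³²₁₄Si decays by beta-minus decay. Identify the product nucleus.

P-32

Beta-minus decay: mass number changes by +0, atomic number by +1.
A: 32 = 32; Z: 14 + 1 = 15.
Z = 15 is phosphorus, so the daughter is ³²₁₅P.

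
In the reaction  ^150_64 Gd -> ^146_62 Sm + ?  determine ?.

alpha particle

Conserve mass number: 150 = 146 + A, so A = 4.
Conserve atomic number: 64 = 62 + Z, so Z = 2.
A = 4 and Z = 2 is ^4_2 He — an alpha particle.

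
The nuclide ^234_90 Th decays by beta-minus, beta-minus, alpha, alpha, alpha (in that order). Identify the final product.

Rn-222

Start: (A, Z) = (234, 90).
After β⁻: (234, 91).
After β⁻: (234, 92).
After α: (230, 90).
After α: (226, 88).
After α: (222, 86).
Z = 86 is radon.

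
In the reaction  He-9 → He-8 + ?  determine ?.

neutron

Conserve mass number: 9 = 8 + A, so A = 1.
Conserve atomic number: 2 = 2 + Z, so Z = 0.
A = 1 and Z = 0 is n — a neutron.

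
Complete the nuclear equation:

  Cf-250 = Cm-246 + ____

Conserve mass number: 250 = 246 + A, so A = 4.
Conserve atomic number: 98 = 96 + Z, so Z = 2.
A = 4 and Z = 2 is He-4 — an alpha particle.

alpha particle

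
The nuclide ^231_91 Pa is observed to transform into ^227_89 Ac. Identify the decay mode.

ΔA = 227 − 231 = -4; ΔZ = 89 − 91 = -2.
A drops by 4 and Z drops by 2 — the signature of alpha emission.

alpha decay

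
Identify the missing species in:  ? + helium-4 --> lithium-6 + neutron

Conserve mass number: A + 4 = 6 + 1, so A = 3.
Conserve atomic number: Z + 2 = 3 + 0, so Z = 1.
A = 3 and Z = 1 is hydrogen-3 — a triton.

triton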